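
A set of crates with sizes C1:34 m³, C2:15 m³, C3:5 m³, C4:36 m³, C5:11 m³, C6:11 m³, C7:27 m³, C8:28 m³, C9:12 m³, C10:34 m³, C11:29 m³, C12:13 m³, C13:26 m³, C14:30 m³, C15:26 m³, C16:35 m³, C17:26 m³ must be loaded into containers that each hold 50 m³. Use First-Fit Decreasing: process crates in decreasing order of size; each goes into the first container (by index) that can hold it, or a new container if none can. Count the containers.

Sorted descending: 36, 35, 34, 34, 30, 29, 28, 27, 26, 26, 26, 15, 13, 12, 11, 11, 5.
container 1: place 36 m³, 14 m³ left
container 2: place 35 m³, 15 m³ left
container 3: place 34 m³, 16 m³ left
container 4: place 34 m³, 16 m³ left
container 5: place 30 m³, 20 m³ left
container 6: place 29 m³, 21 m³ left
container 7: place 28 m³, 22 m³ left
container 8: place 27 m³, 23 m³ left
container 9: place 26 m³, 24 m³ left
container 10: place 26 m³, 24 m³ left
container 11: place 26 m³, 24 m³ left
container 2: place 15 m³, 0 m³ left
container 1: place 13 m³, 1 m³ left
container 3: place 12 m³, 4 m³ left
container 4: place 11 m³, 5 m³ left
container 5: place 11 m³, 9 m³ left
container 4: place 5 m³, 0 m³ left
Final containers: [36,13] [35,15] [34,12] [34,11,5] [30,11] [29] [28] [27] [26] [26] [26].

11 containers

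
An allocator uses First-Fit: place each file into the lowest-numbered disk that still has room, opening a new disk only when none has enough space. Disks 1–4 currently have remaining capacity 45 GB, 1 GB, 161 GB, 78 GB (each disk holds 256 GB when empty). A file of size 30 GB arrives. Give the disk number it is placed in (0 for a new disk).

Disks with room: disk 1 (45 GB), disk 3 (161 GB), disk 4 (78 GB).
The first with room is disk 1.

1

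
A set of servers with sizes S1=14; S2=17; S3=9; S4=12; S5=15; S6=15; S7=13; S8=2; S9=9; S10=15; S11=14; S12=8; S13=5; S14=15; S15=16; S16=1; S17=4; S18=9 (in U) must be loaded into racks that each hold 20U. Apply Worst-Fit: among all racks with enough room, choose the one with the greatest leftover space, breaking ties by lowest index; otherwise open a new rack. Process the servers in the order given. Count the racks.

Put S1 (14U) in rack 1; 6U remain.
Put S2 (17U) in rack 2; 3U remain.
Put S3 (9U) in rack 3; 11U remain.
Put S4 (12U) in rack 4; 8U remain.
Put S5 (15U) in rack 5; 5U remain.
Put S6 (15U) in rack 6; 5U remain.
Put S7 (13U) in rack 7; 7U remain.
Put S8 (2U) in rack 3; 9U remain.
Put S9 (9U) in rack 3; 0U remain.
Put S10 (15U) in rack 8; 5U remain.
Put S11 (14U) in rack 9; 6U remain.
Put S12 (8U) in rack 4; 0U remain.
Put S13 (5U) in rack 7; 2U remain.
Put S14 (15U) in rack 10; 5U remain.
Put S15 (16U) in rack 11; 4U remain.
Put S16 (1U) in rack 1; 5U remain.
Put S17 (4U) in rack 9; 2U remain.
Put S18 (9U) in rack 12; 11U remain.

12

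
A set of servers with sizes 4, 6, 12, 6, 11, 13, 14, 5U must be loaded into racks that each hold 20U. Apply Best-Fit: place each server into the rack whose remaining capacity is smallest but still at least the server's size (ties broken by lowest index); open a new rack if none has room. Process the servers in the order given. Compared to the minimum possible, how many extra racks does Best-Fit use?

1

Best-Fit: [4,6] [12,6] [11] [13] [14,5] → 5 racks.
Total size 71U; any packing needs at least ⌈71/20⌉ = 4 racks.
An optimal packing achieves that bound: [14,6] [13,6] [12,5] [11,4] → 4 racks.
Excess: 5 − 4 = 1.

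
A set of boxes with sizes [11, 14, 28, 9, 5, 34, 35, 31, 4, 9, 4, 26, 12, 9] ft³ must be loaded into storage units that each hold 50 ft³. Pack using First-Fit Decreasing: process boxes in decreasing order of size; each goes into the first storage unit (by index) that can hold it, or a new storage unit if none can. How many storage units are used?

Sorted descending: 35, 34, 31, 28, 26, 14, 12, 11, 9, 9, 9, 5, 4, 4.
storage unit 1: place 35 ft³, 15 ft³ left
storage unit 2: place 34 ft³, 16 ft³ left
storage unit 3: place 31 ft³, 19 ft³ left
storage unit 4: place 28 ft³, 22 ft³ left
storage unit 5: place 26 ft³, 24 ft³ left
storage unit 1: place 14 ft³, 1 ft³ left
storage unit 2: place 12 ft³, 4 ft³ left
storage unit 3: place 11 ft³, 8 ft³ left
storage unit 4: place 9 ft³, 13 ft³ left
storage unit 4: place 9 ft³, 4 ft³ left
storage unit 5: place 9 ft³, 15 ft³ left
storage unit 3: place 5 ft³, 3 ft³ left
storage unit 2: place 4 ft³, 0 ft³ left
storage unit 4: place 4 ft³, 0 ft³ left

5 storage units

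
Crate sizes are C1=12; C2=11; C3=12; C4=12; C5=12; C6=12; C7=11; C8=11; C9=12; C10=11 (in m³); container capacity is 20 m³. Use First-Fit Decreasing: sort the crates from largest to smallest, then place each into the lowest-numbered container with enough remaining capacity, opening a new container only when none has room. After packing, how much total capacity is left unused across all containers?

Sorted descending: 12, 12, 12, 12, 12, 12, 11, 11, 11, 11.
Put 12 m³ in container 1; 8 m³ remain.
Put 12 m³ in container 2; 8 m³ remain.
Put 12 m³ in container 3; 8 m³ remain.
Put 12 m³ in container 4; 8 m³ remain.
Put 12 m³ in container 5; 8 m³ remain.
Put 12 m³ in container 6; 8 m³ remain.
Put 11 m³ in container 7; 9 m³ remain.
Put 11 m³ in container 8; 9 m³ remain.
Put 11 m³ in container 9; 9 m³ remain.
Put 11 m³ in container 10; 9 m³ remain.
10 containers × 20 m³ = 200 m³; used 116 m³; unused 84 m³.

84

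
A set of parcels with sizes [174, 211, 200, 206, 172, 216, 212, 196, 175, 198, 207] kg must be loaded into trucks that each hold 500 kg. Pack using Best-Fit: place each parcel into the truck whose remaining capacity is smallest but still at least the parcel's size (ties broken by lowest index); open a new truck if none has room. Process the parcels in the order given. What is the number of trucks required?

6 trucks

174 kg → truck 1 (remaining 326 kg)
211 kg → truck 1 (remaining 115 kg)
200 kg → truck 2 (remaining 300 kg)
206 kg → truck 2 (remaining 94 kg)
172 kg → truck 3 (remaining 328 kg)
216 kg → truck 3 (remaining 112 kg)
212 kg → truck 4 (remaining 288 kg)
196 kg → truck 4 (remaining 92 kg)
175 kg → truck 5 (remaining 325 kg)
198 kg → truck 5 (remaining 127 kg)
207 kg → truck 6 (remaining 293 kg)
Final trucks: [174,211] [200,206] [172,216] [212,196] [175,198] [207].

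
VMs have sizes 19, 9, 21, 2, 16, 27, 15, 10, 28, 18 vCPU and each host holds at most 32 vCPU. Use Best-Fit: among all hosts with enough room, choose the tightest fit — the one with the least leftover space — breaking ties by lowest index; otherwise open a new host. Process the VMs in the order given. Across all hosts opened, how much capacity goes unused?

19 vCPU → host 1 (remaining 13 vCPU)
9 vCPU → host 1 (remaining 4 vCPU)
21 vCPU → host 2 (remaining 11 vCPU)
2 vCPU → host 1 (remaining 2 vCPU)
16 vCPU → host 3 (remaining 16 vCPU)
27 vCPU → host 4 (remaining 5 vCPU)
15 vCPU → host 3 (remaining 1 vCPU)
10 vCPU → host 2 (remaining 1 vCPU)
28 vCPU → host 5 (remaining 4 vCPU)
18 vCPU → host 6 (remaining 14 vCPU)
6 hosts × 32 vCPU = 192 vCPU; used 165 vCPU; unused 27 vCPU.

27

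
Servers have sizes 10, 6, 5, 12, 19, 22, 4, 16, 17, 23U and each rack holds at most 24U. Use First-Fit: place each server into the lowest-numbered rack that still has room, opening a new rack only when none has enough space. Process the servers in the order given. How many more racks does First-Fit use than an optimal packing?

1

First-Fit: [10,6,5] [12,4] [19] [22] [16] [17] [23] → 7 racks.
Total size 134U; any packing needs at least ⌈134/24⌉ = 6 racks.
An optimal packing achieves that bound: [23] [22] [19,5] [17,6] [16,4] [12,10] → 6 racks.
Excess: 7 − 6 = 1.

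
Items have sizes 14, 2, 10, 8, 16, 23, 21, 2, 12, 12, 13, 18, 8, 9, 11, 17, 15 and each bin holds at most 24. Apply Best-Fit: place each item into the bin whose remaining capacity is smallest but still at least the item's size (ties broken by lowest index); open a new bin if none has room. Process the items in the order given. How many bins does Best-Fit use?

Put 14 in bin 1; 10 remain.
Put 2 in bin 1; 8 remain.
Put 10 in bin 2; 14 remain.
Put 8 in bin 1; 0 remain.
Put 16 in bin 3; 8 remain.
Put 23 in bin 4; 1 remain.
Put 21 in bin 5; 3 remain.
Put 2 in bin 5; 1 remain.
Put 12 in bin 2; 2 remain.
Put 12 in bin 6; 12 remain.
Put 13 in bin 7; 11 remain.
Put 18 in bin 8; 6 remain.
Put 8 in bin 3; 0 remain.
Put 9 in bin 7; 2 remain.
Put 11 in bin 6; 1 remain.
Put 17 in bin 9; 7 remain.
Put 15 in bin 10; 9 remain.

10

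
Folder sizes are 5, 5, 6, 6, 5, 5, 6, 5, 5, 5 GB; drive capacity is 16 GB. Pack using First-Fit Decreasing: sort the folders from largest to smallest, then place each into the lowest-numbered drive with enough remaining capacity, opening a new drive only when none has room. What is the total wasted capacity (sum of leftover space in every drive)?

11

Sorted descending: 6, 6, 6, 5, 5, 5, 5, 5, 5, 5.
Put 6 GB in drive 1; 10 GB remain.
Put 6 GB in drive 1; 4 GB remain.
Put 6 GB in drive 2; 10 GB remain.
Put 5 GB in drive 2; 5 GB remain.
Put 5 GB in drive 2; 0 GB remain.
Put 5 GB in drive 3; 11 GB remain.
Put 5 GB in drive 3; 6 GB remain.
Put 5 GB in drive 3; 1 GB remain.
Put 5 GB in drive 4; 11 GB remain.
Put 5 GB in drive 4; 6 GB remain.
4 drives × 16 GB = 64 GB; used 53 GB; unused 11 GB.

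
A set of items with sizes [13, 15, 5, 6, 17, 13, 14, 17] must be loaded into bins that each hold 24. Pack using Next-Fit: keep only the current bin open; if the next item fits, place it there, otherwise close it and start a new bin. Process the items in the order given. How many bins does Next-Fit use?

13 → bin 1 (remaining 11)
15 → bin 2 (remaining 9)
5 → bin 2 (remaining 4)
6 → bin 3 (remaining 18)
17 → bin 3 (remaining 1)
13 → bin 4 (remaining 11)
14 → bin 5 (remaining 10)
17 → bin 6 (remaining 7)

6 bins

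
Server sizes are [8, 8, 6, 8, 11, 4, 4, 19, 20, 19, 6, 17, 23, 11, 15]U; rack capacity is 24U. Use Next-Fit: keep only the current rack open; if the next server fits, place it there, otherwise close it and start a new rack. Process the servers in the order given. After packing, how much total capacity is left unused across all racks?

37

Put 8U in rack 1; 16U remain.
Put 8U in rack 1; 8U remain.
Put 6U in rack 1; 2U remain.
Put 8U in rack 2; 16U remain.
Put 11U in rack 2; 5U remain.
Put 4U in rack 2; 1U remain.
Put 4U in rack 3; 20U remain.
Put 19U in rack 3; 1U remain.
Put 20U in rack 4; 4U remain.
Put 19U in rack 5; 5U remain.
Put 6U in rack 6; 18U remain.
Put 17U in rack 6; 1U remain.
Put 23U in rack 7; 1U remain.
Put 11U in rack 8; 13U remain.
Put 15U in rack 9; 9U remain.
9 racks × 24U = 216U; used 179U; unused 37U.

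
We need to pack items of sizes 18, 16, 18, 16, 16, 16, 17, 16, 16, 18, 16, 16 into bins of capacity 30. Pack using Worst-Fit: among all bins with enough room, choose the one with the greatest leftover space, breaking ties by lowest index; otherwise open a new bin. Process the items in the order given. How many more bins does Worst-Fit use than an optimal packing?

0

Worst-Fit: [18] [16] [18] [16] [16] [16] [17] [16] [16] [18] [16] [16] → 12 bins.
12 items exceed 15 (half the capacity), and no two of those can share a bin, so at least 12 bins are needed.
So 12 is already optimal.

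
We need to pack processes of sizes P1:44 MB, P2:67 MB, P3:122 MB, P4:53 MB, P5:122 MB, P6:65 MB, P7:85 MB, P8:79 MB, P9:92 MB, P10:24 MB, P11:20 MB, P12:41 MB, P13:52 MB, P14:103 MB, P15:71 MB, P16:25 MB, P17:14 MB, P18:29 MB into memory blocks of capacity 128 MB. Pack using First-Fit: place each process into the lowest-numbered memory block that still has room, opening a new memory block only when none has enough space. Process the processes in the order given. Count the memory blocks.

P1 (44 MB) → memory block 1 (remaining 84 MB)
P2 (67 MB) → memory block 1 (remaining 17 MB)
P3 (122 MB) → memory block 2 (remaining 6 MB)
P4 (53 MB) → memory block 3 (remaining 75 MB)
P5 (122 MB) → memory block 4 (remaining 6 MB)
P6 (65 MB) → memory block 3 (remaining 10 MB)
P7 (85 MB) → memory block 5 (remaining 43 MB)
P8 (79 MB) → memory block 6 (remaining 49 MB)
P9 (92 MB) → memory block 7 (remaining 36 MB)
P10 (24 MB) → memory block 5 (remaining 19 MB)
P11 (20 MB) → memory block 6 (remaining 29 MB)
P12 (41 MB) → memory block 8 (remaining 87 MB)
P13 (52 MB) → memory block 8 (remaining 35 MB)
P14 (103 MB) → memory block 9 (remaining 25 MB)
P15 (71 MB) → memory block 10 (remaining 57 MB)
P16 (25 MB) → memory block 6 (remaining 4 MB)
P17 (14 MB) → memory block 1 (remaining 3 MB)
P18 (29 MB) → memory block 7 (remaining 7 MB)

10 memory blocks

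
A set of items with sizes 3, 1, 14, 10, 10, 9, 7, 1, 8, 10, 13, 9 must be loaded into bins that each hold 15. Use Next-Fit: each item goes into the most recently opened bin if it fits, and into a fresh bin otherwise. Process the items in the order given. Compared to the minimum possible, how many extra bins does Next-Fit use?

Next-Fit: [3,1] [14] [10] [10] [9] [7,1] [8] [10] [13] [9] → 10 bins.
8 items exceed 7.5 (half the capacity), and no two of those can share a bin, so at least 8 bins are needed.
An optimal packing achieves that bound: [14,1] [13,1] [10,3] [10] [10] [9] [9] [8,7] → 8 bins.
Excess: 10 − 8 = 2.

2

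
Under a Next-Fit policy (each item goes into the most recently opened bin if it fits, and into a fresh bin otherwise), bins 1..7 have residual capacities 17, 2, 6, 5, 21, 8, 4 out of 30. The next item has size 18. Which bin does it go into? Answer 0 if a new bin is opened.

Next-Fit only looks at bin 7, which has 4 free.
18 does not fit, so a new bin is opened.

0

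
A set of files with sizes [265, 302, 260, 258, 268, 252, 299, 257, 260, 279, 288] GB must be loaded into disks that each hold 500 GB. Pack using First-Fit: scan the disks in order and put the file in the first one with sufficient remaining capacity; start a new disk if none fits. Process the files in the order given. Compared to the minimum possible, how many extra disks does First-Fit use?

First-Fit: [265] [302] [260] [258] [268] [252] [299] [257] [260] [279] [288] → 11 disks.
11 files exceed 250 GB (half the capacity), and no two of those can share a disk, so at least 11 disks are needed.
So 11 is already optimal.

0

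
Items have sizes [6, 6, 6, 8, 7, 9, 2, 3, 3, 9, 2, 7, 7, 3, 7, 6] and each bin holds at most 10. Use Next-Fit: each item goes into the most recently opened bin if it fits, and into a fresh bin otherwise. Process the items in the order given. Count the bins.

6 → bin 1 (remaining 4)
6 → bin 2 (remaining 4)
6 → bin 3 (remaining 4)
8 → bin 4 (remaining 2)
7 → bin 5 (remaining 3)
9 → bin 6 (remaining 1)
2 → bin 7 (remaining 8)
3 → bin 7 (remaining 5)
3 → bin 7 (remaining 2)
9 → bin 8 (remaining 1)
2 → bin 9 (remaining 8)
7 → bin 9 (remaining 1)
7 → bin 10 (remaining 3)
3 → bin 10 (remaining 0)
7 → bin 11 (remaining 3)
6 → bin 12 (remaining 4)
Final bins: [6] [6] [6] [8] [7] [9] [2,3,3] [9] [2,7] [7,3] [7] [6].

12 bins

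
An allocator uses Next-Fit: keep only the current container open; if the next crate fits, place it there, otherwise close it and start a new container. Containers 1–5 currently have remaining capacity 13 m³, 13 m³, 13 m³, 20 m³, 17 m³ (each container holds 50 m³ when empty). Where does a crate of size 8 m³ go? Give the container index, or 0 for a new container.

Next-Fit only looks at container 5, which has 17 m³ free.
8 m³ fits there.

5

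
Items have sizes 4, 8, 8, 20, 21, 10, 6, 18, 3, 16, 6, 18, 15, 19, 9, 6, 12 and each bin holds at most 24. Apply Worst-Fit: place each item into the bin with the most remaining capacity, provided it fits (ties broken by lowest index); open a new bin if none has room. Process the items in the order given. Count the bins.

4 → bin 1 (remaining 20)
8 → bin 1 (remaining 12)
8 → bin 1 (remaining 4)
20 → bin 2 (remaining 4)
21 → bin 3 (remaining 3)
10 → bin 4 (remaining 14)
6 → bin 4 (remaining 8)
18 → bin 5 (remaining 6)
3 → bin 4 (remaining 5)
16 → bin 6 (remaining 8)
6 → bin 6 (remaining 2)
18 → bin 7 (remaining 6)
15 → bin 8 (remaining 9)
19 → bin 9 (remaining 5)
9 → bin 8 (remaining 0)
6 → bin 5 (remaining 0)
12 → bin 10 (remaining 12)

10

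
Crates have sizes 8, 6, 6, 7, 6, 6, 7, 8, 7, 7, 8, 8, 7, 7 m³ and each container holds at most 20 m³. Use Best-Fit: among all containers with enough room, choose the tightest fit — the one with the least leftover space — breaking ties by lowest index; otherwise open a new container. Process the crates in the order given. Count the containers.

6

container 1: place 8 m³, 12 m³ left
container 1: place 6 m³, 6 m³ left
container 1: place 6 m³, 0 m³ left
container 2: place 7 m³, 13 m³ left
container 2: place 6 m³, 7 m³ left
container 2: place 6 m³, 1 m³ left
container 3: place 7 m³, 13 m³ left
container 3: place 8 m³, 5 m³ left
container 4: place 7 m³, 13 m³ left
container 4: place 7 m³, 6 m³ left
container 5: place 8 m³, 12 m³ left
container 5: place 8 m³, 4 m³ left
container 6: place 7 m³, 13 m³ left
container 6: place 7 m³, 6 m³ left
Final containers: [8,6,6] [7,6,6] [7,8] [7,7] [8,8] [7,7].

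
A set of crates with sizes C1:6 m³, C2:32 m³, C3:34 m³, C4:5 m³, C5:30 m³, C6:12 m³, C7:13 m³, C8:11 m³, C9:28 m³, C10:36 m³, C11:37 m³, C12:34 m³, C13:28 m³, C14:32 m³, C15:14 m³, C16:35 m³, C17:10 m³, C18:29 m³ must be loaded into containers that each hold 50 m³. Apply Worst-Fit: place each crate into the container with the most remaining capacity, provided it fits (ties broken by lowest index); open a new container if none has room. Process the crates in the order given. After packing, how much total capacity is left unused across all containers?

container 1: place C1 (6 m³), 44 m³ left
container 1: place C2 (32 m³), 12 m³ left
container 2: place C3 (34 m³), 16 m³ left
container 2: place C4 (5 m³), 11 m³ left
container 3: place C5 (30 m³), 20 m³ left
container 3: place C6 (12 m³), 8 m³ left
container 4: place C7 (13 m³), 37 m³ left
container 4: place C8 (11 m³), 26 m³ left
container 5: place C9 (28 m³), 22 m³ left
container 6: place C10 (36 m³), 14 m³ left
container 7: place C11 (37 m³), 13 m³ left
container 8: place C12 (34 m³), 16 m³ left
container 9: place C13 (28 m³), 22 m³ left
container 10: place C14 (32 m³), 18 m³ left
container 4: place C15 (14 m³), 12 m³ left
container 11: place C16 (35 m³), 15 m³ left
container 5: place C17 (10 m³), 12 m³ left
container 12: place C18 (29 m³), 21 m³ left
12 containers × 50 m³ = 600 m³; used 426 m³; unused 174 m³.

174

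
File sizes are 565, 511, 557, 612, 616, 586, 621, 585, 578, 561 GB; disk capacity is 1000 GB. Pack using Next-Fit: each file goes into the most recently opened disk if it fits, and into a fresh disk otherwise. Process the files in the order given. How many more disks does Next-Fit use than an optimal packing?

0

Next-Fit: [565] [511] [557] [612] [616] [586] [621] [585] [578] [561] → 10 disks.
10 files exceed 500 GB (half the capacity), and no two of those can share a disk, so at least 10 disks are needed.
So 10 is already optimal.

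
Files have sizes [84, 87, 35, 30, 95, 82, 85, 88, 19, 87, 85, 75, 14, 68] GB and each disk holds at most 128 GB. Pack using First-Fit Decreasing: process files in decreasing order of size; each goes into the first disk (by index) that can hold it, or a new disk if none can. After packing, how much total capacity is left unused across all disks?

346

Sorted descending: 95, 88, 87, 87, 85, 85, 84, 82, 75, 68, 35, 30, 19, 14.
disk 1: place 95 GB, 33 GB left
disk 2: place 88 GB, 40 GB left
disk 3: place 87 GB, 41 GB left
disk 4: place 87 GB, 41 GB left
disk 5: place 85 GB, 43 GB left
disk 6: place 85 GB, 43 GB left
disk 7: place 84 GB, 44 GB left
disk 8: place 82 GB, 46 GB left
disk 9: place 75 GB, 53 GB left
disk 10: place 68 GB, 60 GB left
disk 2: place 35 GB, 5 GB left
disk 1: place 30 GB, 3 GB left
disk 3: place 19 GB, 22 GB left
disk 3: place 14 GB, 8 GB left
10 disks × 128 GB = 1280 GB; used 934 GB; unused 346 GB.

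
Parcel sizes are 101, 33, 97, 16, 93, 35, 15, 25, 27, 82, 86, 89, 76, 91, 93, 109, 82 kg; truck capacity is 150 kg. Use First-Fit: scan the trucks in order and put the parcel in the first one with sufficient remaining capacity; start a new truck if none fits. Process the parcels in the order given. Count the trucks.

11

truck 1: place 101 kg, 49 kg left
truck 1: place 33 kg, 16 kg left
truck 2: place 97 kg, 53 kg left
truck 1: place 16 kg, 0 kg left
truck 3: place 93 kg, 57 kg left
truck 2: place 35 kg, 18 kg left
truck 2: place 15 kg, 3 kg left
truck 3: place 25 kg, 32 kg left
truck 3: place 27 kg, 5 kg left
truck 4: place 82 kg, 68 kg left
truck 5: place 86 kg, 64 kg left
truck 6: place 89 kg, 61 kg left
truck 7: place 76 kg, 74 kg left
truck 8: place 91 kg, 59 kg left
truck 9: place 93 kg, 57 kg left
truck 10: place 109 kg, 41 kg left
truck 11: place 82 kg, 68 kg left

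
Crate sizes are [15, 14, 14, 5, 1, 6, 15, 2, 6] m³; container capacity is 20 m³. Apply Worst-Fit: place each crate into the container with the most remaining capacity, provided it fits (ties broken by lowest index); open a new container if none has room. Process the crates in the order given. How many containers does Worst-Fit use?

5

Put 15 m³ in container 1; 5 m³ remain.
Put 14 m³ in container 2; 6 m³ remain.
Put 14 m³ in container 3; 6 m³ remain.
Put 5 m³ in container 2; 1 m³ remain.
Put 1 m³ in container 3; 5 m³ remain.
Put 6 m³ in container 4; 14 m³ remain.
Put 15 m³ in container 5; 5 m³ remain.
Put 2 m³ in container 4; 12 m³ remain.
Put 6 m³ in container 4; 6 m³ remain.
Final containers: [15] [14,5] [14,1] [6,2,6] [15].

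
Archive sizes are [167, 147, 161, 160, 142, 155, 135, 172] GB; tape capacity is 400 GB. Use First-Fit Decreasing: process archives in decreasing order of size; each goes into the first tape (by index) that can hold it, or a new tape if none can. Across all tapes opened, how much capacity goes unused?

Sorted descending: 172, 167, 161, 160, 155, 147, 142, 135.
Put 172 GB in tape 1; 228 GB remain.
Put 167 GB in tape 1; 61 GB remain.
Put 161 GB in tape 2; 239 GB remain.
Put 160 GB in tape 2; 79 GB remain.
Put 155 GB in tape 3; 245 GB remain.
Put 147 GB in tape 3; 98 GB remain.
Put 142 GB in tape 4; 258 GB remain.
Put 135 GB in tape 4; 123 GB remain.
4 tapes × 400 GB = 1600 GB; used 1239 GB; unused 361 GB.

361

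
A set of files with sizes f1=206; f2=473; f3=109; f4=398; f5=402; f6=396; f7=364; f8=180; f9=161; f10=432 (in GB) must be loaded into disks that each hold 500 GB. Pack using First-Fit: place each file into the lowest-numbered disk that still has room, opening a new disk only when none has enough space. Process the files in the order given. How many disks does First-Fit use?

disk 1: place f1 (206 GB), 294 GB left
disk 2: place f2 (473 GB), 27 GB left
disk 1: place f3 (109 GB), 185 GB left
disk 3: place f4 (398 GB), 102 GB left
disk 4: place f5 (402 GB), 98 GB left
disk 5: place f6 (396 GB), 104 GB left
disk 6: place f7 (364 GB), 136 GB left
disk 1: place f8 (180 GB), 5 GB left
disk 7: place f9 (161 GB), 339 GB left
disk 8: place f10 (432 GB), 68 GB left
Final disks: [206,109,180] [473] [398] [402] [396] [364] [161] [432].

8 disks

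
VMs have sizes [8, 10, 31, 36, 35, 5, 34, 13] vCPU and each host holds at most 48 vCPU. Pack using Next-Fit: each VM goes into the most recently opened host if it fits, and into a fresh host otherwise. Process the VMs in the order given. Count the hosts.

5 hosts

host 1: place 8 vCPU, 40 vCPU left
host 1: place 10 vCPU, 30 vCPU left
host 2: place 31 vCPU, 17 vCPU left
host 3: place 36 vCPU, 12 vCPU left
host 4: place 35 vCPU, 13 vCPU left
host 4: place 5 vCPU, 8 vCPU left
host 5: place 34 vCPU, 14 vCPU left
host 5: place 13 vCPU, 1 vCPU left
Final hosts: [8,10] [31] [36] [35,5] [34,13].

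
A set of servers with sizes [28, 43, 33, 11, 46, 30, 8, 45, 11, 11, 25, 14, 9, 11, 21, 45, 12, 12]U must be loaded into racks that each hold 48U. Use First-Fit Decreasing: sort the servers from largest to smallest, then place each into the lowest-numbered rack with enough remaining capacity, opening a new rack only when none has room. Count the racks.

10

Sorted descending: 46, 45, 45, 43, 33, 30, 28, 25, 21, 14, 12, 12, 11, 11, 11, 11, 9, 8.
Put 46U in rack 1; 2U remain.
Put 45U in rack 2; 3U remain.
Put 45U in rack 3; 3U remain.
Put 43U in rack 4; 5U remain.
Put 33U in rack 5; 15U remain.
Put 30U in rack 6; 18U remain.
Put 28U in rack 7; 20U remain.
Put 25U in rack 8; 23U remain.
Put 21U in rack 8; 2U remain.
Put 14U in rack 5; 1U remain.
Put 12U in rack 6; 6U remain.
Put 12U in rack 7; 8U remain.
Put 11U in rack 9; 37U remain.
Put 11U in rack 9; 26U remain.
Put 11U in rack 9; 15U remain.
Put 11U in rack 9; 4U remain.
Put 9U in rack 10; 39U remain.
Put 8U in rack 7; 0U remain.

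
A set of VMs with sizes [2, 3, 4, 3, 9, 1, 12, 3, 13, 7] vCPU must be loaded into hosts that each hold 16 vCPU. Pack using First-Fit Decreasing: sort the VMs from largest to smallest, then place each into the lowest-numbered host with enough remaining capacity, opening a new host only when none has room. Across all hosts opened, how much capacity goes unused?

Sorted descending: 13, 12, 9, 7, 4, 3, 3, 3, 2, 1.
host 1: place 13 vCPU, 3 vCPU left
host 2: place 12 vCPU, 4 vCPU left
host 3: place 9 vCPU, 7 vCPU left
host 3: place 7 vCPU, 0 vCPU left
host 2: place 4 vCPU, 0 vCPU left
host 1: place 3 vCPU, 0 vCPU left
host 4: place 3 vCPU, 13 vCPU left
host 4: place 3 vCPU, 10 vCPU left
host 4: place 2 vCPU, 8 vCPU left
host 4: place 1 vCPU, 7 vCPU left
4 hosts × 16 vCPU = 64 vCPU; used 57 vCPU; unused 7 vCPU.

7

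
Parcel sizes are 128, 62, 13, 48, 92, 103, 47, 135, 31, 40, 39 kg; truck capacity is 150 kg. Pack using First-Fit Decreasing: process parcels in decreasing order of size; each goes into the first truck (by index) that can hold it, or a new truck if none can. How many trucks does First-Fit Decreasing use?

6

Sorted descending: 135, 128, 103, 92, 62, 48, 47, 40, 39, 31, 13.
135 kg → truck 1 (remaining 15 kg)
128 kg → truck 2 (remaining 22 kg)
103 kg → truck 3 (remaining 47 kg)
92 kg → truck 4 (remaining 58 kg)
62 kg → truck 5 (remaining 88 kg)
48 kg → truck 4 (remaining 10 kg)
47 kg → truck 3 (remaining 0 kg)
40 kg → truck 5 (remaining 48 kg)
39 kg → truck 5 (remaining 9 kg)
31 kg → truck 6 (remaining 119 kg)
13 kg → truck 1 (remaining 2 kg)
Final trucks: [135,13] [128] [103,47] [92,48] [62,40,39] [31].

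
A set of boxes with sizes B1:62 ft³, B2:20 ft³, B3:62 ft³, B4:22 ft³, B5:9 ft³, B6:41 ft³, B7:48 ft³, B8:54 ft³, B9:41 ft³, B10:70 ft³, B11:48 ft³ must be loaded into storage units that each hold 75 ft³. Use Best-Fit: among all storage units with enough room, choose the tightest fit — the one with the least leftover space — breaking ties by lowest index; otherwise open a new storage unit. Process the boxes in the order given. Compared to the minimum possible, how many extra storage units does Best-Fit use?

Best-Fit: [62,9] [20,22] [62] [41] [48] [54] [41] [70] [48] → 9 storage units.
8 boxes exceed 37.5 ft³ (half the capacity), and no two of those can share a storage unit, so at least 8 storage units are needed.
An optimal packing achieves that bound: [70] [62,9] [62] [54,20] [48,22] [48] [41] [41] → 8 storage units.
Excess: 9 − 8 = 1.

1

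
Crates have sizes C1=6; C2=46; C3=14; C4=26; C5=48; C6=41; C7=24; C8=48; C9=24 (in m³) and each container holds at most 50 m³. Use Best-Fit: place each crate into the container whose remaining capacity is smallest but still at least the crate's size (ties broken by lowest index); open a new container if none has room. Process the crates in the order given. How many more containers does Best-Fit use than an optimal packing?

0

Best-Fit: [6,14,26] [46] [48] [41] [24,24] [48] → 6 containers.
Total size 277 m³; any packing needs at least ⌈277/50⌉ = 6 containers.
So 6 is already optimal.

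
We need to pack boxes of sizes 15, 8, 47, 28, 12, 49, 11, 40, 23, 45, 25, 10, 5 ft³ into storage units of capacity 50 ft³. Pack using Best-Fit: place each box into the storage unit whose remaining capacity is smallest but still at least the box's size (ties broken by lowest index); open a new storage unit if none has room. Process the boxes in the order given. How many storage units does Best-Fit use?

15 ft³ → storage unit 1 (remaining 35 ft³)
8 ft³ → storage unit 1 (remaining 27 ft³)
47 ft³ → storage unit 2 (remaining 3 ft³)
28 ft³ → storage unit 3 (remaining 22 ft³)
12 ft³ → storage unit 3 (remaining 10 ft³)
49 ft³ → storage unit 4 (remaining 1 ft³)
11 ft³ → storage unit 1 (remaining 16 ft³)
40 ft³ → storage unit 5 (remaining 10 ft³)
23 ft³ → storage unit 6 (remaining 27 ft³)
45 ft³ → storage unit 7 (remaining 5 ft³)
25 ft³ → storage unit 6 (remaining 2 ft³)
10 ft³ → storage unit 3 (remaining 0 ft³)
5 ft³ → storage unit 7 (remaining 0 ft³)

7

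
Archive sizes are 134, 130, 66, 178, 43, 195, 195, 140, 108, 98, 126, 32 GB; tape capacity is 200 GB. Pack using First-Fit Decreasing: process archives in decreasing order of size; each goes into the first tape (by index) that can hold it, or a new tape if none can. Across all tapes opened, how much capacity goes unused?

Sorted descending: 195, 195, 178, 140, 134, 130, 126, 108, 98, 66, 43, 32.
tape 1: place 195 GB, 5 GB left
tape 2: place 195 GB, 5 GB left
tape 3: place 178 GB, 22 GB left
tape 4: place 140 GB, 60 GB left
tape 5: place 134 GB, 66 GB left
tape 6: place 130 GB, 70 GB left
tape 7: place 126 GB, 74 GB left
tape 8: place 108 GB, 92 GB left
tape 9: place 98 GB, 102 GB left
tape 5: place 66 GB, 0 GB left
tape 4: place 43 GB, 17 GB left
tape 6: place 32 GB, 38 GB left
9 tapes × 200 GB = 1800 GB; used 1445 GB; unused 355 GB.

355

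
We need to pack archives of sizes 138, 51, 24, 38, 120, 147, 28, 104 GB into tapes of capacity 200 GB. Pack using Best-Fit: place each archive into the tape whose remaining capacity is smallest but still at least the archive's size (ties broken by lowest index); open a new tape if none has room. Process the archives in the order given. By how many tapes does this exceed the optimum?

0

Best-Fit: [138,51] [24,38,120] [147,28] [104] → 4 tapes.
Total size 650 GB; any packing needs at least ⌈650/200⌉ = 4 tapes.
So 4 is already optimal.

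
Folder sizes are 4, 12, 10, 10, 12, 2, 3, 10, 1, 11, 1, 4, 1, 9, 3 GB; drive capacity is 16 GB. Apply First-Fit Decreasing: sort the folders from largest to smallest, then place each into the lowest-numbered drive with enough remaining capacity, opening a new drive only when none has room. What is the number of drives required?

7 drives

Sorted descending: 12, 12, 11, 10, 10, 10, 9, 4, 4, 3, 3, 2, 1, 1, 1.
12 GB → drive 1 (remaining 4 GB)
12 GB → drive 2 (remaining 4 GB)
11 GB → drive 3 (remaining 5 GB)
10 GB → drive 4 (remaining 6 GB)
10 GB → drive 5 (remaining 6 GB)
10 GB → drive 6 (remaining 6 GB)
9 GB → drive 7 (remaining 7 GB)
4 GB → drive 1 (remaining 0 GB)
4 GB → drive 2 (remaining 0 GB)
3 GB → drive 3 (remaining 2 GB)
3 GB → drive 4 (remaining 3 GB)
2 GB → drive 3 (remaining 0 GB)
1 GB → drive 4 (remaining 2 GB)
1 GB → drive 4 (remaining 1 GB)
1 GB → drive 4 (remaining 0 GB)
Final drives: [12,4] [12,4] [11,3,2] [10,3,1,1,1] [10] [10] [9].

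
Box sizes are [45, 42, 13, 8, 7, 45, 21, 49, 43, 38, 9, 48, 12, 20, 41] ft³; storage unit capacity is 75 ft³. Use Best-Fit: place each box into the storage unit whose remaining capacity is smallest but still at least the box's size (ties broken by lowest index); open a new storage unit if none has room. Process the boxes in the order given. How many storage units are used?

Put 45 ft³ in storage unit 1; 30 ft³ remain.
Put 42 ft³ in storage unit 2; 33 ft³ remain.
Put 13 ft³ in storage unit 1; 17 ft³ remain.
Put 8 ft³ in storage unit 1; 9 ft³ remain.
Put 7 ft³ in storage unit 1; 2 ft³ remain.
Put 45 ft³ in storage unit 3; 30 ft³ remain.
Put 21 ft³ in storage unit 3; 9 ft³ remain.
Put 49 ft³ in storage unit 4; 26 ft³ remain.
Put 43 ft³ in storage unit 5; 32 ft³ remain.
Put 38 ft³ in storage unit 6; 37 ft³ remain.
Put 9 ft³ in storage unit 3; 0 ft³ remain.
Put 48 ft³ in storage unit 7; 27 ft³ remain.
Put 12 ft³ in storage unit 4; 14 ft³ remain.
Put 20 ft³ in storage unit 7; 7 ft³ remain.
Put 41 ft³ in storage unit 8; 34 ft³ remain.
Final storage units: [45,13,8,7] [42] [45,21,9] [49,12] [43] [38] [48,20] [41].

8 storage units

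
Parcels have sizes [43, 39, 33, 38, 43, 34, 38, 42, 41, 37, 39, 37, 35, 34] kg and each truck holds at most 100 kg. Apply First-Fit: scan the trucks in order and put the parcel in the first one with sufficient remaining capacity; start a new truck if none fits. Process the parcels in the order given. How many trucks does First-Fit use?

7 trucks

truck 1: place 43 kg, 57 kg left
truck 1: place 39 kg, 18 kg left
truck 2: place 33 kg, 67 kg left
truck 2: place 38 kg, 29 kg left
truck 3: place 43 kg, 57 kg left
truck 3: place 34 kg, 23 kg left
truck 4: place 38 kg, 62 kg left
truck 4: place 42 kg, 20 kg left
truck 5: place 41 kg, 59 kg left
truck 5: place 37 kg, 22 kg left
truck 6: place 39 kg, 61 kg left
truck 6: place 37 kg, 24 kg left
truck 7: place 35 kg, 65 kg left
truck 7: place 34 kg, 31 kg left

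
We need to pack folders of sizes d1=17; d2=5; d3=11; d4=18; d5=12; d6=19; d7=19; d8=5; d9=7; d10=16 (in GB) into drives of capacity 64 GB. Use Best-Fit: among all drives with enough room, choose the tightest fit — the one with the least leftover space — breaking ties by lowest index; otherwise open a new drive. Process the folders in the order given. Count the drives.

Put d1 (17 GB) in drive 1; 47 GB remain.
Put d2 (5 GB) in drive 1; 42 GB remain.
Put d3 (11 GB) in drive 1; 31 GB remain.
Put d4 (18 GB) in drive 1; 13 GB remain.
Put d5 (12 GB) in drive 1; 1 GB remain.
Put d6 (19 GB) in drive 2; 45 GB remain.
Put d7 (19 GB) in drive 2; 26 GB remain.
Put d8 (5 GB) in drive 2; 21 GB remain.
Put d9 (7 GB) in drive 2; 14 GB remain.
Put d10 (16 GB) in drive 3; 48 GB remain.

3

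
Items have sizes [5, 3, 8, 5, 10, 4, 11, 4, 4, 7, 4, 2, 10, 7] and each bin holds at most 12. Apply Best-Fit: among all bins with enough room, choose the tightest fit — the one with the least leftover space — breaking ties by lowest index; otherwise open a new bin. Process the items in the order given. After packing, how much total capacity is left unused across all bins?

bin 1: place 5, 7 left
bin 1: place 3, 4 left
bin 2: place 8, 4 left
bin 3: place 5, 7 left
bin 4: place 10, 2 left
bin 1: place 4, 0 left
bin 5: place 11, 1 left
bin 2: place 4, 0 left
bin 3: place 4, 3 left
bin 6: place 7, 5 left
bin 6: place 4, 1 left
bin 4: place 2, 0 left
bin 7: place 10, 2 left
bin 8: place 7, 5 left
8 bins × 12 = 96; used 84; unused 12.

12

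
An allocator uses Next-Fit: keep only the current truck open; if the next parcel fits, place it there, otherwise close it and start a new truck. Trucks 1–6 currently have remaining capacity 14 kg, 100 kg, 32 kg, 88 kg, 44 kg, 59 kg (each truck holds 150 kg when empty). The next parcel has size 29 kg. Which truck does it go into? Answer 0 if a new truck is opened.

Next-Fit only looks at truck 6, which has 59 kg free.
29 kg fits there.

6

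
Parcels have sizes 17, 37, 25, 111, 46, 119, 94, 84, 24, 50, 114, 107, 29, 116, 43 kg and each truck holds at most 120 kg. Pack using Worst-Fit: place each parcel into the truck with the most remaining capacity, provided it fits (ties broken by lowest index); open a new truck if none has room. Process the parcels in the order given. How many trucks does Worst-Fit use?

10

truck 1: place 17 kg, 103 kg left
truck 1: place 37 kg, 66 kg left
truck 1: place 25 kg, 41 kg left
truck 2: place 111 kg, 9 kg left
truck 3: place 46 kg, 74 kg left
truck 4: place 119 kg, 1 kg left
truck 5: place 94 kg, 26 kg left
truck 6: place 84 kg, 36 kg left
truck 3: place 24 kg, 50 kg left
truck 3: place 50 kg, 0 kg left
truck 7: place 114 kg, 6 kg left
truck 8: place 107 kg, 13 kg left
truck 1: place 29 kg, 12 kg left
truck 9: place 116 kg, 4 kg left
truck 10: place 43 kg, 77 kg left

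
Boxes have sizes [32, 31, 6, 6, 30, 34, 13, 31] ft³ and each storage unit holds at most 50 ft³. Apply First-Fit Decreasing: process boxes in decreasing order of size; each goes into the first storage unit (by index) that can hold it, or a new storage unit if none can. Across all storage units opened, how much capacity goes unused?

Sorted descending: 34, 32, 31, 31, 30, 13, 6, 6.
34 ft³ → storage unit 1 (remaining 16 ft³)
32 ft³ → storage unit 2 (remaining 18 ft³)
31 ft³ → storage unit 3 (remaining 19 ft³)
31 ft³ → storage unit 4 (remaining 19 ft³)
30 ft³ → storage unit 5 (remaining 20 ft³)
13 ft³ → storage unit 1 (remaining 3 ft³)
6 ft³ → storage unit 2 (remaining 12 ft³)
6 ft³ → storage unit 2 (remaining 6 ft³)
5 storage units × 50 ft³ = 250 ft³; used 183 ft³; unused 67 ft³.

67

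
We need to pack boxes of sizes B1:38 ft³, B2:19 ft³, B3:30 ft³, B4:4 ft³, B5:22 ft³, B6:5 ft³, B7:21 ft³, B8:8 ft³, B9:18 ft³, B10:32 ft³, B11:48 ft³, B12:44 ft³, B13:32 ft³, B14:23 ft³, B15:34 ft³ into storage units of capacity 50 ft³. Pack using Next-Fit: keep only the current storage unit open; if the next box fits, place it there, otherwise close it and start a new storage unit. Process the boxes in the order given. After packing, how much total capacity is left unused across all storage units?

B1 (38 ft³) → storage unit 1 (remaining 12 ft³)
B2 (19 ft³) → storage unit 2 (remaining 31 ft³)
B3 (30 ft³) → storage unit 2 (remaining 1 ft³)
B4 (4 ft³) → storage unit 3 (remaining 46 ft³)
B5 (22 ft³) → storage unit 3 (remaining 24 ft³)
B6 (5 ft³) → storage unit 3 (remaining 19 ft³)
B7 (21 ft³) → storage unit 4 (remaining 29 ft³)
B8 (8 ft³) → storage unit 4 (remaining 21 ft³)
B9 (18 ft³) → storage unit 4 (remaining 3 ft³)
B10 (32 ft³) → storage unit 5 (remaining 18 ft³)
B11 (48 ft³) → storage unit 6 (remaining 2 ft³)
B12 (44 ft³) → storage unit 7 (remaining 6 ft³)
B13 (32 ft³) → storage unit 8 (remaining 18 ft³)
B14 (23 ft³) → storage unit 9 (remaining 27 ft³)
B15 (34 ft³) → storage unit 10 (remaining 16 ft³)
10 storage units × 50 ft³ = 500 ft³; used 378 ft³; unused 122 ft³.

122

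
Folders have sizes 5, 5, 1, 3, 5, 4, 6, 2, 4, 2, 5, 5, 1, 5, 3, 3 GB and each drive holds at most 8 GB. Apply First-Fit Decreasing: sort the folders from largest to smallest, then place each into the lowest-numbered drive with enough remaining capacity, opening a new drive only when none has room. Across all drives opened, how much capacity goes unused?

Sorted descending: 6, 5, 5, 5, 5, 5, 5, 4, 4, 3, 3, 3, 2, 2, 1, 1.
Put 6 GB in drive 1; 2 GB remain.
Put 5 GB in drive 2; 3 GB remain.
Put 5 GB in drive 3; 3 GB remain.
Put 5 GB in drive 4; 3 GB remain.
Put 5 GB in drive 5; 3 GB remain.
Put 5 GB in drive 6; 3 GB remain.
Put 5 GB in drive 7; 3 GB remain.
Put 4 GB in drive 8; 4 GB remain.
Put 4 GB in drive 8; 0 GB remain.
Put 3 GB in drive 2; 0 GB remain.
Put 3 GB in drive 3; 0 GB remain.
Put 3 GB in drive 4; 0 GB remain.
Put 2 GB in drive 1; 0 GB remain.
Put 2 GB in drive 5; 1 GB remain.
Put 1 GB in drive 5; 0 GB remain.
Put 1 GB in drive 6; 2 GB remain.
8 drives × 8 GB = 64 GB; used 59 GB; unused 5 GB.

5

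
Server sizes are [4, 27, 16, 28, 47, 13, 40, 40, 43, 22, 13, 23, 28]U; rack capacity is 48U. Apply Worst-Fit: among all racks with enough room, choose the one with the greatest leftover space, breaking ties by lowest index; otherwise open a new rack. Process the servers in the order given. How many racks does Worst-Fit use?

9

Put 4U in rack 1; 44U remain.
Put 27U in rack 1; 17U remain.
Put 16U in rack 1; 1U remain.
Put 28U in rack 2; 20U remain.
Put 47U in rack 3; 1U remain.
Put 13U in rack 2; 7U remain.
Put 40U in rack 4; 8U remain.
Put 40U in rack 5; 8U remain.
Put 43U in rack 6; 5U remain.
Put 22U in rack 7; 26U remain.
Put 13U in rack 7; 13U remain.
Put 23U in rack 8; 25U remain.
Put 28U in rack 9; 20U remain.
Final racks: [4,27,16] [28,13] [47] [40] [40] [43] [22,13] [23] [28].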